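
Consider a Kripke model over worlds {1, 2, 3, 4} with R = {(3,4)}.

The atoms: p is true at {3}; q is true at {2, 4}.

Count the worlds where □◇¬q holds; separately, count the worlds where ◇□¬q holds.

3 and 1

For □◇¬q:
1: no successors, so □◇¬q holds vacuously. ✓
2: no successors, so □◇¬q holds vacuously. ✓
3: successors {4}; ◇¬q there: 4:F. ✗
4: no successors, so □◇¬q holds vacuously. ✓
— 3 worlds.
For ◇□¬q:
1: no successors, so ◇□¬q fails. ✗
2: no successors, so ◇□¬q fails. ✗
3: successors {4}; □¬q there: 4:T. ✓
4: no successors, so ◇□¬q fails. ✗
— 1 world.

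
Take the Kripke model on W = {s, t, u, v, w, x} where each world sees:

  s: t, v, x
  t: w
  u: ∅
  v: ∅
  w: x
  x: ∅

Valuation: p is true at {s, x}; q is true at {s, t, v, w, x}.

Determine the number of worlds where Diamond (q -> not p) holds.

s: successors {t, v, x}; q -> not p there: t:T, v:T, x:F. ✓
t: successors {w}; q -> not p there: w:T. ✓
u: no successors, so Diamond (q -> not p) fails. ✗
v: no successors, so Diamond (q -> not p) fails. ✗
w: successors {x}; q -> not p there: x:F. ✗
x: no successors, so Diamond (q -> not p) fails. ✗
Satisfying worlds: {s, t}.

2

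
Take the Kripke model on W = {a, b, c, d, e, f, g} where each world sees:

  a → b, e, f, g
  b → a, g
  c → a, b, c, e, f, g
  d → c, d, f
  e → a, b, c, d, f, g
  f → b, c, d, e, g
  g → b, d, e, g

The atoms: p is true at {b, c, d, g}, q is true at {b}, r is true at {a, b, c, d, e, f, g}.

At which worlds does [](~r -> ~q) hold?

{a, b, c, d, e, f, g}

a: successors {b, e, f, g}; ~r -> ~q there: b:T, e:T, f:T, g:T. ✓
b: successors {a, g}; ~r -> ~q there: a:T, g:T. ✓
c: successors {a, b, c, e, f, g}; ~r -> ~q there: a:T, b:T, c:T, e:T, f:T, g:T. ✓
d: successors {c, d, f}; ~r -> ~q there: c:T, d:T, f:T. ✓
e: successors {a, b, c, d, f, g}; ~r -> ~q there: a:T, b:T, c:T, d:T, f:T, g:T. ✓
f: successors {b, c, d, e, g}; ~r -> ~q there: b:T, c:T, d:T, e:T, g:T. ✓
g: successors {b, d, e, g}; ~r -> ~q there: b:T, d:T, e:T, g:T. ✓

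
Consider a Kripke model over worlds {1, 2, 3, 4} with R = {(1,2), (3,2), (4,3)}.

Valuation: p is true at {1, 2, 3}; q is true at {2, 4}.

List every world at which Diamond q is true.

{1, 3}

1: successors {2}; q there: 2:T. ✓
2: no successors, so Diamond q fails. ✗
3: successors {2}; q there: 2:T. ✓
4: successors {3}; q there: 3:F. ✗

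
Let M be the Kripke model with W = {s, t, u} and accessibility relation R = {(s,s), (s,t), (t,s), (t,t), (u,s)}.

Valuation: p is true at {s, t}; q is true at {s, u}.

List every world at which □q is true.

s: successors {s, t}; q there: s:T, t:F. ✗
t: successors {s, t}; q there: s:T, t:F. ✗
u: successors {s}; q there: s:T. ✓

{u}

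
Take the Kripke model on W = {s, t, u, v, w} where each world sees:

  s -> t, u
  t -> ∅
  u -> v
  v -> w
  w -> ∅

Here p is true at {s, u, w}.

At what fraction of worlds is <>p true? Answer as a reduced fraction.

2/5

s: successors {t, u}; p there: t:F, u:T. ✓
t: no successors, so <>p fails. ✗
u: successors {v}; p there: v:F. ✗
v: successors {w}; p there: w:T. ✓
w: no successors, so <>p fails. ✗
That's 2 of 5 worlds, so 2/5.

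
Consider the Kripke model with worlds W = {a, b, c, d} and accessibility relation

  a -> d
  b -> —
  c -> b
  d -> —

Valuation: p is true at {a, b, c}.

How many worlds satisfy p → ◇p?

a: p is T, ◇p is F. ✗
b: p is T, ◇p is F. ✗
c: p is T, ◇p is T. ✓
d: p is F, ◇p is F. ✓
Satisfying worlds: {c, d}.

2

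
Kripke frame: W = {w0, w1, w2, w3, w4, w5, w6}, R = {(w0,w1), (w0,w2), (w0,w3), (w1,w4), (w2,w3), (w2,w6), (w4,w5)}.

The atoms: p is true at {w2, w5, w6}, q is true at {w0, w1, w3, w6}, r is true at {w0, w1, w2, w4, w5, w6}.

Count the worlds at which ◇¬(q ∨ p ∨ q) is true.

w0: successors {w1, w2, w3}; ¬(q ∨ p ∨ q) there: w1:F, w2:F, w3:F. ✗
w1: successors {w4}; ¬(q ∨ p ∨ q) there: w4:T. ✓
w2: successors {w3, w6}; ¬(q ∨ p ∨ q) there: w3:F, w6:F. ✗
w3: no successors, so ◇¬(q ∨ p ∨ q) fails. ✗
w4: successors {w5}; ¬(q ∨ p ∨ q) there: w5:F. ✗
w5: no successors, so ◇¬(q ∨ p ∨ q) fails. ✗
w6: no successors, so ◇¬(q ∨ p ∨ q) fails. ✗
Satisfying worlds: {w1}.

1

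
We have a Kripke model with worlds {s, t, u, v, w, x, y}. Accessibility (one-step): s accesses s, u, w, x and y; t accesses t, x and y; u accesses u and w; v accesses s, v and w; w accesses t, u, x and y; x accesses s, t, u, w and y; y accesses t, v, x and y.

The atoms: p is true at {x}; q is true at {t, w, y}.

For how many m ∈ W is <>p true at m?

4

s: successors {s, u, w, x, y}; p there: s:F, u:F, w:F, x:T, y:F. ✓
t: successors {t, x, y}; p there: t:F, x:T, y:F. ✓
u: successors {u, w}; p there: u:F, w:F. ✗
v: successors {s, v, w}; p there: s:F, v:F, w:F. ✗
w: successors {t, u, x, y}; p there: t:F, u:F, x:T, y:F. ✓
x: successors {s, t, u, w, y}; p there: s:F, t:F, u:F, w:F, y:F. ✗
y: successors {t, v, x, y}; p there: t:F, v:F, x:T, y:F. ✓
Satisfying worlds: {s, t, w, y}.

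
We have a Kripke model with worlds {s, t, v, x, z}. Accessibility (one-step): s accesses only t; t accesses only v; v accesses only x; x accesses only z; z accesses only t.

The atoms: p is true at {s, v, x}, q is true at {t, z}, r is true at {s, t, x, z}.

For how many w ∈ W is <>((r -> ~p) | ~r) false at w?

1

s: successors {t}; (r -> ~p) | ~r there: t:T. ✓
t: successors {v}; (r -> ~p) | ~r there: v:T. ✓
v: successors {x}; (r -> ~p) | ~r there: x:F. ✗
x: successors {z}; (r -> ~p) | ~r there: z:T. ✓
z: successors {t}; (r -> ~p) | ~r there: t:T. ✓
Satisfying worlds: {s, t, x, z}.
So <>((r -> ~p) | ~r) fails at the other 1 world.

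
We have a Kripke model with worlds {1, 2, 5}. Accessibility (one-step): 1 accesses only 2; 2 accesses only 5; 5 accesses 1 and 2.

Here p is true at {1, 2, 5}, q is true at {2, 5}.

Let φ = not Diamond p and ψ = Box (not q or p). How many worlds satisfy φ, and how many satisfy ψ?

0 and 3

For not Diamond p:
1: Diamond p is T. ✗
2: Diamond p is T. ✗
5: Diamond p is T. ✗
— 0 worlds.
For Box (not q or p):
1: successors {2}; not q or p there: 2:T. ✓
2: successors {5}; not q or p there: 5:T. ✓
5: successors {1, 2}; not q or p there: 1:T, 2:T. ✓
— 3 worlds.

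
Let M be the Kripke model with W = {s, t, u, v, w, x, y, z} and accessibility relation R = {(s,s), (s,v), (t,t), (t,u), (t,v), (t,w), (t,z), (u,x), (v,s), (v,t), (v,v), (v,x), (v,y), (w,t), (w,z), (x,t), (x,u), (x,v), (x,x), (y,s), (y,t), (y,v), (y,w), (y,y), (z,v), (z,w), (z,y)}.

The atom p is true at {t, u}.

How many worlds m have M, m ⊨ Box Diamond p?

2

s: successors {s, v}; Diamond p there: s:F, v:T. ✗
t: successors {t, u, v, w, z}; Diamond p there: t:T, u:F, v:T, w:T, z:F. ✗
u: successors {x}; Diamond p there: x:T. ✓
v: successors {s, t, v, x, y}; Diamond p there: s:F, t:T, v:T, x:T, y:T. ✗
w: successors {t, z}; Diamond p there: t:T, z:F. ✗
x: successors {t, u, v, x}; Diamond p there: t:T, u:F, v:T, x:T. ✗
y: successors {s, t, v, w, y}; Diamond p there: s:F, t:T, v:T, w:T, y:T. ✗
z: successors {v, w, y}; Diamond p there: v:T, w:T, y:T. ✓
Satisfying worlds: {u, z}.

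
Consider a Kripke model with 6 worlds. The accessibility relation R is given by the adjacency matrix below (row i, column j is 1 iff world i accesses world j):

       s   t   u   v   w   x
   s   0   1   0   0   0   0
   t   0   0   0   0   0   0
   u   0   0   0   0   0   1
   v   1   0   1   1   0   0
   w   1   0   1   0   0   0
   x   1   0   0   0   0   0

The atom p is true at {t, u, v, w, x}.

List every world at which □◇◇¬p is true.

s: successors {t}; ◇◇¬p there: t:F. ✗
t: no successors, so □◇◇¬p holds vacuously. ✓
u: successors {x}; ◇◇¬p there: x:F. ✗
v: successors {s, u, v}; ◇◇¬p there: s:F, u:T, v:T. ✗
w: successors {s, u}; ◇◇¬p there: s:F, u:T. ✗
x: successors {s}; ◇◇¬p there: s:F. ✗

{t}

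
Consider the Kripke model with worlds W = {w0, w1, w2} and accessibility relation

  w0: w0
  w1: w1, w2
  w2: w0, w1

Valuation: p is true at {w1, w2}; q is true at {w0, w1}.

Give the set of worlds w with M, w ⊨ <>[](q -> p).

w0: successors {w0}; [](q -> p) there: w0:F. ✗
w1: successors {w1, w2}; [](q -> p) there: w1:T, w2:F. ✓
w2: successors {w0, w1}; [](q -> p) there: w0:F, w1:T. ✓

{w1, w2}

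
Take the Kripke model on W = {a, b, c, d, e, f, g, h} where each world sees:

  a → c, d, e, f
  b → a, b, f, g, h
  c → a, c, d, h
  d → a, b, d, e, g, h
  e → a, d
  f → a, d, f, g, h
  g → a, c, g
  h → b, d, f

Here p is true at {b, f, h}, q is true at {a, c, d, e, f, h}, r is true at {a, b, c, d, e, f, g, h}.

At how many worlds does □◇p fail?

5

a: successors {c, d, e, f}; ◇p there: c:T, d:T, e:F, f:T. ✗
b: successors {a, b, f, g, h}; ◇p there: a:T, b:T, f:T, g:F, h:T. ✗
c: successors {a, c, d, h}; ◇p there: a:T, c:T, d:T, h:T. ✓
d: successors {a, b, d, e, g, h}; ◇p there: a:T, b:T, d:T, e:F, g:F, h:T. ✗
e: successors {a, d}; ◇p there: a:T, d:T. ✓
f: successors {a, d, f, g, h}; ◇p there: a:T, d:T, f:T, g:F, h:T. ✗
g: successors {a, c, g}; ◇p there: a:T, c:T, g:F. ✗
h: successors {b, d, f}; ◇p there: b:T, d:T, f:T. ✓
Satisfying worlds: {c, e, h}.
So □◇p fails at the other 5 worlds.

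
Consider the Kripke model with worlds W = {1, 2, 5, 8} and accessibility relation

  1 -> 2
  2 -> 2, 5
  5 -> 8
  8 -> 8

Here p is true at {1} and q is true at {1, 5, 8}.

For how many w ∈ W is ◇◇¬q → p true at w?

1: ◇◇¬q is T, p is T. ✓
2: ◇◇¬q is T, p is F. ✗
5: ◇◇¬q is F, p is F. ✓
8: ◇◇¬q is F, p is F. ✓
Satisfying worlds: {1, 5, 8}.

3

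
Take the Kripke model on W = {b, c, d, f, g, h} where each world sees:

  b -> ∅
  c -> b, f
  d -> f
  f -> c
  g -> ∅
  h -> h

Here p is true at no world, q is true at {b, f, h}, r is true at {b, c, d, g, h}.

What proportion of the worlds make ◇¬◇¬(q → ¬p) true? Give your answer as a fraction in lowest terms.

2/3

b: no successors, so ◇¬◇¬(q → ¬p) fails. ✗
c: successors {b, f}; ¬◇¬(q → ¬p) there: b:T, f:T. ✓
d: successors {f}; ¬◇¬(q → ¬p) there: f:T. ✓
f: successors {c}; ¬◇¬(q → ¬p) there: c:T. ✓
g: no successors, so ◇¬◇¬(q → ¬p) fails. ✗
h: successors {h}; ¬◇¬(q → ¬p) there: h:T. ✓
That's 4 of 6 worlds, so 4/6 = 2/3.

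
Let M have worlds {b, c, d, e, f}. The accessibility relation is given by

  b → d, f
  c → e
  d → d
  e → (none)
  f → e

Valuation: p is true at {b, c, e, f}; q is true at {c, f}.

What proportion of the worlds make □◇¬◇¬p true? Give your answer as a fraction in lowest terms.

1/5

b: successors {d, f}; ◇¬◇¬p there: d:F, f:T. ✗
c: successors {e}; ◇¬◇¬p there: e:F. ✗
d: successors {d}; ◇¬◇¬p there: d:F. ✗
e: no successors, so □◇¬◇¬p holds vacuously. ✓
f: successors {e}; ◇¬◇¬p there: e:F. ✗
That's 1 of 5 worlds, so 1/5.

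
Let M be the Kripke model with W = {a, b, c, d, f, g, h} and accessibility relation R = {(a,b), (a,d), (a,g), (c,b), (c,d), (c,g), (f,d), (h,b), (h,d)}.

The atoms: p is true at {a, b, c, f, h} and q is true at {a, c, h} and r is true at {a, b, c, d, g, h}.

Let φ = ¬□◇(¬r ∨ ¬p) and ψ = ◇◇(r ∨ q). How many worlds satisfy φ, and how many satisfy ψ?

4 and 0

For ¬□◇(¬r ∨ ¬p):
a: □◇(¬r ∨ ¬p) is F. ✓
b: □◇(¬r ∨ ¬p) is T. ✗
c: □◇(¬r ∨ ¬p) is F. ✓
d: □◇(¬r ∨ ¬p) is T. ✗
f: □◇(¬r ∨ ¬p) is F. ✓
g: □◇(¬r ∨ ¬p) is T. ✗
h: □◇(¬r ∨ ¬p) is F. ✓
— 4 worlds.
For ◇◇(r ∨ q):
a: successors {b, d, g}; ◇(r ∨ q) there: b:F, d:F, g:F. ✗
b: no successors, so ◇◇(r ∨ q) fails. ✗
c: successors {b, d, g}; ◇(r ∨ q) there: b:F, d:F, g:F. ✗
d: no successors, so ◇◇(r ∨ q) fails. ✗
f: successors {d}; ◇(r ∨ q) there: d:F. ✗
g: no successors, so ◇◇(r ∨ q) fails. ✗
h: successors {b, d}; ◇(r ∨ q) there: b:F, d:F. ✗
— 0 worlds.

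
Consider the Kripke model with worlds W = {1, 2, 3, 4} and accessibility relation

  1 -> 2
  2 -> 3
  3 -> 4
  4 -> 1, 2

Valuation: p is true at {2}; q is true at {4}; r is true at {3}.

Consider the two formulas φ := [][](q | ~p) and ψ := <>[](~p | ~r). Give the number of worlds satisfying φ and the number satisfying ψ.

For [][](q | ~p):
1: successors {2}; [](q | ~p) there: 2:T. ✓
2: successors {3}; [](q | ~p) there: 3:T. ✓
3: successors {4}; [](q | ~p) there: 4:F. ✗
4: successors {1, 2}; [](q | ~p) there: 1:F, 2:T. ✗
— 2 worlds.
For <>[](~p | ~r):
1: successors {2}; [](~p | ~r) there: 2:T. ✓
2: successors {3}; [](~p | ~r) there: 3:T. ✓
3: successors {4}; [](~p | ~r) there: 4:T. ✓
4: successors {1, 2}; [](~p | ~r) there: 1:T, 2:T. ✓
— 4 worlds.

2 and 4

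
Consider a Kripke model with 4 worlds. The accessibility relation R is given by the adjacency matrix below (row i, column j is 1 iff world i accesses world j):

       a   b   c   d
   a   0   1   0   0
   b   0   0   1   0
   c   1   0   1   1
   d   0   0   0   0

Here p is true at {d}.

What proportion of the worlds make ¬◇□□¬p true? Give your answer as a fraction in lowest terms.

a: ◇□□¬p is F. ✓
b: ◇□□¬p is F. ✓
c: ◇□□¬p is T. ✗
d: ◇□□¬p is F. ✓
That's 3 of 4 worlds, so 3/4.

3/4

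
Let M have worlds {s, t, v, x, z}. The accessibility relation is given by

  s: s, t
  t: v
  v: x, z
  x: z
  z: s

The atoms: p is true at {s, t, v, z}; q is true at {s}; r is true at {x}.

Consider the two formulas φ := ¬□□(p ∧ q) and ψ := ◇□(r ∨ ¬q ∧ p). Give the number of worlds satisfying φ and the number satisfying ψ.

4 and 3

For ¬□□(p ∧ q):
s: □□(p ∧ q) is F. ✓
t: □□(p ∧ q) is F. ✓
v: □□(p ∧ q) is F. ✓
x: □□(p ∧ q) is T. ✗
z: □□(p ∧ q) is F. ✓
— 4 worlds.
For ◇□(r ∨ ¬q ∧ p):
s: successors {s, t}; □(r ∨ ¬q ∧ p) there: s:F, t:T. ✓
t: successors {v}; □(r ∨ ¬q ∧ p) there: v:T. ✓
v: successors {x, z}; □(r ∨ ¬q ∧ p) there: x:T, z:F. ✓
x: successors {z}; □(r ∨ ¬q ∧ p) there: z:F. ✗
z: successors {s}; □(r ∨ ¬q ∧ p) there: s:F. ✗
— 3 worlds.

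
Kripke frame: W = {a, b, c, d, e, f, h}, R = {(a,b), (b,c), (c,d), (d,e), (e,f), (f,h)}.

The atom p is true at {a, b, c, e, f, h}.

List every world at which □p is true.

{a, b, d, e, f, h}

a: successors {b}; p there: b:T. ✓
b: successors {c}; p there: c:T. ✓
c: successors {d}; p there: d:F. ✗
d: successors {e}; p there: e:T. ✓
e: successors {f}; p there: f:T. ✓
f: successors {h}; p there: h:T. ✓
h: no successors, so □p holds vacuously. ✓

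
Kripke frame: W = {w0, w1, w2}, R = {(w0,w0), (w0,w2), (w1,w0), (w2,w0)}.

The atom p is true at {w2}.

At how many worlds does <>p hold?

1

w0: successors {w0, w2}; p there: w0:F, w2:T. ✓
w1: successors {w0}; p there: w0:F. ✗
w2: successors {w0}; p there: w0:F. ✗
Satisfying worlds: {w0}.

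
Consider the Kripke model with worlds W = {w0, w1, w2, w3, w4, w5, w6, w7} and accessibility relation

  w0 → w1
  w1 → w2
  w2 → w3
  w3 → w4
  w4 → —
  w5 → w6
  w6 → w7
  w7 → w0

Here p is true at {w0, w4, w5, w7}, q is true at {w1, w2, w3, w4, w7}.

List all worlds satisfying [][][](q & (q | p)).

{w0, w1, w2, w3, w4, w6, w7}

w0: successors {w1}; [][](q & (q | p)) there: w1:T. ✓
w1: successors {w2}; [][](q & (q | p)) there: w2:T. ✓
w2: successors {w3}; [][](q & (q | p)) there: w3:T. ✓
w3: successors {w4}; [][](q & (q | p)) there: w4:T. ✓
w4: no successors, so [][][](q & (q | p)) holds vacuously. ✓
w5: successors {w6}; [][](q & (q | p)) there: w6:F. ✗
w6: successors {w7}; [][](q & (q | p)) there: w7:T. ✓
w7: successors {w0}; [][](q & (q | p)) there: w0:T. ✓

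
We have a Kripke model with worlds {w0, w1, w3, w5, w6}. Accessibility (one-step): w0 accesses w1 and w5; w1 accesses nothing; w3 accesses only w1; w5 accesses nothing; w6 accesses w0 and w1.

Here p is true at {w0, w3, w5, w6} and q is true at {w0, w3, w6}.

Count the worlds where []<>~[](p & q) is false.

3

w0: successors {w1, w5}; <>~[](p & q) there: w1:F, w5:F. ✗
w1: no successors, so []<>~[](p & q) holds vacuously. ✓
w3: successors {w1}; <>~[](p & q) there: w1:F. ✗
w5: no successors, so []<>~[](p & q) holds vacuously. ✓
w6: successors {w0, w1}; <>~[](p & q) there: w0:F, w1:F. ✗
Satisfying worlds: {w1, w5}.
So []<>~[](p & q) fails at the other 3 worlds.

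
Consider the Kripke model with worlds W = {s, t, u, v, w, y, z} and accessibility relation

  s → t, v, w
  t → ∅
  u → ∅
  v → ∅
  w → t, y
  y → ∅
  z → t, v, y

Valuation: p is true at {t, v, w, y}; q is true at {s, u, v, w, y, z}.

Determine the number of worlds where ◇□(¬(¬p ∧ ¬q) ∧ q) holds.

s: successors {t, v, w}; □(¬(¬p ∧ ¬q) ∧ q) there: t:T, v:T, w:F. ✓
t: no successors, so ◇□(¬(¬p ∧ ¬q) ∧ q) fails. ✗
u: no successors, so ◇□(¬(¬p ∧ ¬q) ∧ q) fails. ✗
v: no successors, so ◇□(¬(¬p ∧ ¬q) ∧ q) fails. ✗
w: successors {t, y}; □(¬(¬p ∧ ¬q) ∧ q) there: t:T, y:T. ✓
y: no successors, so ◇□(¬(¬p ∧ ¬q) ∧ q) fails. ✗
z: successors {t, v, y}; □(¬(¬p ∧ ¬q) ∧ q) there: t:T, v:T, y:T. ✓
Satisfying worlds: {s, w, z}.

3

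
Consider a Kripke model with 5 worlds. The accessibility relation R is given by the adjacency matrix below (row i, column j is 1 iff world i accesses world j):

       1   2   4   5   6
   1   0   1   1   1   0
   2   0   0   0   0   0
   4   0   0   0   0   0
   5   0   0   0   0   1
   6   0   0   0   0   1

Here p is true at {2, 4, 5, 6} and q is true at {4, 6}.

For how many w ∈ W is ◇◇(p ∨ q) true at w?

3

1: successors {2, 4, 5}; ◇(p ∨ q) there: 2:F, 4:F, 5:T. ✓
2: no successors, so ◇◇(p ∨ q) fails. ✗
4: no successors, so ◇◇(p ∨ q) fails. ✗
5: successors {6}; ◇(p ∨ q) there: 6:T. ✓
6: successors {6}; ◇(p ∨ q) there: 6:T. ✓
Satisfying worlds: {1, 5, 6}.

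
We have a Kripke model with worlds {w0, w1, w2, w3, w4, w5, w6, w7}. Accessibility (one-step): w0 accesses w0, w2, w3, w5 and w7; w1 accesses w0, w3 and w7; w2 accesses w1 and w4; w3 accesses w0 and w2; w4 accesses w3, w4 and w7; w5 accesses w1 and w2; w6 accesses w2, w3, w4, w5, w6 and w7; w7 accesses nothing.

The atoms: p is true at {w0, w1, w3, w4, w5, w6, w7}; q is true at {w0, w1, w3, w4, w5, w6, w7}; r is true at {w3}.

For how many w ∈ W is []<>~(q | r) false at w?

7

w0: successors {w0, w2, w3, w5, w7}; <>~(q | r) there: w0:T, w2:F, w3:T, w5:T, w7:F. ✗
w1: successors {w0, w3, w7}; <>~(q | r) there: w0:T, w3:T, w7:F. ✗
w2: successors {w1, w4}; <>~(q | r) there: w1:F, w4:F. ✗
w3: successors {w0, w2}; <>~(q | r) there: w0:T, w2:F. ✗
w4: successors {w3, w4, w7}; <>~(q | r) there: w3:T, w4:F, w7:F. ✗
w5: successors {w1, w2}; <>~(q | r) there: w1:F, w2:F. ✗
w6: successors {w2, w3, w4, w5, w6, w7}; <>~(q | r) there: w2:F, w3:T, w4:F, w5:T, w6:T, w7:F. ✗
w7: no successors, so []<>~(q | r) holds vacuously. ✓
Satisfying worlds: {w7}.
So []<>~(q | r) fails at the other 7 worlds.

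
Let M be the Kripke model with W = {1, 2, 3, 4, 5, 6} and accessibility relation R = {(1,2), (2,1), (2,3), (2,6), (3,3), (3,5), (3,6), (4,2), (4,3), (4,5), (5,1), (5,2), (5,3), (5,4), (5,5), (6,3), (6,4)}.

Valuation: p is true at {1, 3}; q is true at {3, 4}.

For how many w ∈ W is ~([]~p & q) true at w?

6

1: []~p & q is F. ✓
2: []~p & q is F. ✓
3: []~p & q is F. ✓
4: []~p & q is F. ✓
5: []~p & q is F. ✓
6: []~p & q is F. ✓
Satisfying worlds: {1, 2, 3, 4, 5, 6}.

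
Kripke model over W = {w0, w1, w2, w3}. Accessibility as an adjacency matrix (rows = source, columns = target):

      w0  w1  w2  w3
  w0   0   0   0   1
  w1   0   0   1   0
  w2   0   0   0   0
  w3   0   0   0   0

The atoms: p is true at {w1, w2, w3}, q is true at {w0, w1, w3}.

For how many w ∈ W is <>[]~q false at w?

2

w0: successors {w3}; []~q there: w3:T. ✓
w1: successors {w2}; []~q there: w2:T. ✓
w2: no successors, so <>[]~q fails. ✗
w3: no successors, so <>[]~q fails. ✗
Satisfying worlds: {w0, w1}.
So <>[]~q fails at the other 2 worlds.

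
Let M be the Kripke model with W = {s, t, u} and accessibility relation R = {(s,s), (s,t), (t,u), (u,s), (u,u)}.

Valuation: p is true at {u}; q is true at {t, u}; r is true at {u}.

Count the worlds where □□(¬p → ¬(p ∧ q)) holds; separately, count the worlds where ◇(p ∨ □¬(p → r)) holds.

3 and 2

For □□(¬p → ¬(p ∧ q)):
s: successors {s, t}; □(¬p → ¬(p ∧ q)) there: s:T, t:T. ✓
t: successors {u}; □(¬p → ¬(p ∧ q)) there: u:T. ✓
u: successors {s, u}; □(¬p → ¬(p ∧ q)) there: s:T, u:T. ✓
— 3 worlds.
For ◇(p ∨ □¬(p → r)):
s: successors {s, t}; p ∨ □¬(p → r) there: s:F, t:F. ✗
t: successors {u}; p ∨ □¬(p → r) there: u:T. ✓
u: successors {s, u}; p ∨ □¬(p → r) there: s:F, u:T. ✓
— 2 worlds.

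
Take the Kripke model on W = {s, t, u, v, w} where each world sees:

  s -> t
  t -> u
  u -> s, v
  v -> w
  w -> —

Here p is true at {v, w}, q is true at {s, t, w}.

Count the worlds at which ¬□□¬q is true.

2

s: □□¬q is T. ✗
t: □□¬q is F. ✓
u: □□¬q is F. ✓
v: □□¬q is T. ✗
w: □□¬q is T. ✗
Satisfying worlds: {t, u}.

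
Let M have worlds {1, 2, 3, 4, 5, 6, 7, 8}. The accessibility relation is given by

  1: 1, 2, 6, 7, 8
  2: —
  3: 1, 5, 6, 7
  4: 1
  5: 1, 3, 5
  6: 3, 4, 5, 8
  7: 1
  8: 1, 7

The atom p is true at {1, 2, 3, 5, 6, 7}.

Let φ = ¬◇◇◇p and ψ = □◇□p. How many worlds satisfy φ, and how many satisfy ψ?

For ¬◇◇◇p:
1: ◇◇◇p is T. ✗
2: ◇◇◇p is F. ✓
3: ◇◇◇p is T. ✗
4: ◇◇◇p is T. ✗
5: ◇◇◇p is T. ✗
6: ◇◇◇p is T. ✗
7: ◇◇◇p is T. ✗
8: ◇◇◇p is T. ✗
— 1 world.
For □◇□p:
1: successors {1, 2, 6, 7, 8}; ◇□p there: 1:T, 2:F, 6:T, 7:F, 8:T. ✗
2: no successors, so □◇□p holds vacuously. ✓
3: successors {1, 5, 6, 7}; ◇□p there: 1:T, 5:T, 6:T, 7:F. ✗
4: successors {1}; ◇□p there: 1:T. ✓
5: successors {1, 3, 5}; ◇□p there: 1:T, 3:T, 5:T. ✓
6: successors {3, 4, 5, 8}; ◇□p there: 3:T, 4:F, 5:T, 8:T. ✗
7: successors {1}; ◇□p there: 1:T. ✓
8: successors {1, 7}; ◇□p there: 1:T, 7:F. ✗
— 4 worlds.

1 and 4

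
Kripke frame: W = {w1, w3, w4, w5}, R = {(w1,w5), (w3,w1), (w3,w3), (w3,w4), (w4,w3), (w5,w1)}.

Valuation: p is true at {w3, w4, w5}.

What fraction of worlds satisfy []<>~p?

w1: successors {w5}; <>~p there: w5:T. ✓
w3: successors {w1, w3, w4}; <>~p there: w1:F, w3:T, w4:F. ✗
w4: successors {w3}; <>~p there: w3:T. ✓
w5: successors {w1}; <>~p there: w1:F. ✗
That's 2 of 4 worlds, so 2/4 = 1/2.

1/2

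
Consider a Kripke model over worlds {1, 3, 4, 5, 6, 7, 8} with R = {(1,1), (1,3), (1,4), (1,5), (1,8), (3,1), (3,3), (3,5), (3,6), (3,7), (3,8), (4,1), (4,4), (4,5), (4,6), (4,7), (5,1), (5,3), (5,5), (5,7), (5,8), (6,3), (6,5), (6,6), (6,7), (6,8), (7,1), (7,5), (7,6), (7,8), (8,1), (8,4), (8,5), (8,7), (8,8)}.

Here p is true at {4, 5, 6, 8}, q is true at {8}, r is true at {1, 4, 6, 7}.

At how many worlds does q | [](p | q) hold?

1

1: q is F, [](p | q) is F. ✗
3: q is F, [](p | q) is F. ✗
4: q is F, [](p | q) is F. ✗
5: q is F, [](p | q) is F. ✗
6: q is F, [](p | q) is F. ✗
7: q is F, [](p | q) is F. ✗
8: q is T, [](p | q) is F. ✓
Satisfying worlds: {8}.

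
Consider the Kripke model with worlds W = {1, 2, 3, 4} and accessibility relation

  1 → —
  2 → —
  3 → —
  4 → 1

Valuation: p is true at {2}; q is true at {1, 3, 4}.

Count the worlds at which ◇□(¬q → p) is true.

1

1: no successors, so ◇□(¬q → p) fails. ✗
2: no successors, so ◇□(¬q → p) fails. ✗
3: no successors, so ◇□(¬q → p) fails. ✗
4: successors {1}; □(¬q → p) there: 1:T. ✓
Satisfying worlds: {4}.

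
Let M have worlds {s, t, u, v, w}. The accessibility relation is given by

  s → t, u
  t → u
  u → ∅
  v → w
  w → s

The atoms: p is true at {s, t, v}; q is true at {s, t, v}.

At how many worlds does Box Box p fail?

s: successors {t, u}; Box p there: t:F, u:T. ✗
t: successors {u}; Box p there: u:T. ✓
u: no successors, so Box Box p holds vacuously. ✓
v: successors {w}; Box p there: w:T. ✓
w: successors {s}; Box p there: s:F. ✗
Satisfying worlds: {t, u, v}.
So Box Box p fails at the other 2 worlds.

2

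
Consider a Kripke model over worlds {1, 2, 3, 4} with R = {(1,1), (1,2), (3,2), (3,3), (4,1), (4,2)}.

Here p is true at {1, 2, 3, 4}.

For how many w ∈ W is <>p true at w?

3

1: successors {1, 2}; p there: 1:T, 2:T. ✓
2: no successors, so <>p fails. ✗
3: successors {2, 3}; p there: 2:T, 3:T. ✓
4: successors {1, 2}; p there: 1:T, 2:T. ✓
Satisfying worlds: {1, 3, 4}.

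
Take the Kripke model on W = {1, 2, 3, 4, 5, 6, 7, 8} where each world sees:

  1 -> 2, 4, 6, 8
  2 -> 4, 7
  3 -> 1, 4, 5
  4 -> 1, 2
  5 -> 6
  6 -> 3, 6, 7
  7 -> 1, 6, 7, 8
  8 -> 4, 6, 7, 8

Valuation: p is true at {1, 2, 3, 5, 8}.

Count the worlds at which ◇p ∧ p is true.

3

1: ◇p is T, p is T. ✓
2: ◇p is F, p is T. ✗
3: ◇p is T, p is T. ✓
4: ◇p is T, p is F. ✗
5: ◇p is F, p is T. ✗
6: ◇p is T, p is F. ✗
7: ◇p is T, p is F. ✗
8: ◇p is T, p is T. ✓
Satisfying worlds: {1, 3, 8}.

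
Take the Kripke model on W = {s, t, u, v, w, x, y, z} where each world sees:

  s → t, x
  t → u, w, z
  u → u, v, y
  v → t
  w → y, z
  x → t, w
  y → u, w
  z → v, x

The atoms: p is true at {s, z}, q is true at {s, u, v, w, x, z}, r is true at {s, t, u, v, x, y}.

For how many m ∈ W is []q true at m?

3

s: successors {t, x}; q there: t:F, x:T. ✗
t: successors {u, w, z}; q there: u:T, w:T, z:T. ✓
u: successors {u, v, y}; q there: u:T, v:T, y:F. ✗
v: successors {t}; q there: t:F. ✗
w: successors {y, z}; q there: y:F, z:T. ✗
x: successors {t, w}; q there: t:F, w:T. ✗
y: successors {u, w}; q there: u:T, w:T. ✓
z: successors {v, x}; q there: v:T, x:T. ✓
Satisfying worlds: {t, y, z}.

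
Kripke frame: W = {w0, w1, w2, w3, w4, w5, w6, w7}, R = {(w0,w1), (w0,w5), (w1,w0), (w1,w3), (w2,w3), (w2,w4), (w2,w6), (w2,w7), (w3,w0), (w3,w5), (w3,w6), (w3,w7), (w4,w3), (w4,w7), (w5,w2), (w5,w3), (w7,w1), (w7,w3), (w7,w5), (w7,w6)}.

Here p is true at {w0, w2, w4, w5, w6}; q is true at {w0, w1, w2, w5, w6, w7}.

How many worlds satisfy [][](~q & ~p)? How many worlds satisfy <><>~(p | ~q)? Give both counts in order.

For [][](~q & ~p):
w0: successors {w1, w5}; [](~q & ~p) there: w1:F, w5:F. ✗
w1: successors {w0, w3}; [](~q & ~p) there: w0:F, w3:F. ✗
w2: successors {w3, w4, w6, w7}; [](~q & ~p) there: w3:F, w4:F, w6:T, w7:F. ✗
w3: successors {w0, w5, w6, w7}; [](~q & ~p) there: w0:F, w5:F, w6:T, w7:F. ✗
w4: successors {w3, w7}; [](~q & ~p) there: w3:F, w7:F. ✗
w5: successors {w2, w3}; [](~q & ~p) there: w2:F, w3:F. ✗
w6: no successors, so [][](~q & ~p) holds vacuously. ✓
w7: successors {w1, w3, w5, w6}; [](~q & ~p) there: w1:F, w3:F, w5:F, w6:T. ✗
— 1 world.
For <><>~(p | ~q):
w0: successors {w1, w5}; <>~(p | ~q) there: w1:F, w5:F. ✗
w1: successors {w0, w3}; <>~(p | ~q) there: w0:T, w3:T. ✓
w2: successors {w3, w4, w6, w7}; <>~(p | ~q) there: w3:T, w4:T, w6:F, w7:T. ✓
w3: successors {w0, w5, w6, w7}; <>~(p | ~q) there: w0:T, w5:F, w6:F, w7:T. ✓
w4: successors {w3, w7}; <>~(p | ~q) there: w3:T, w7:T. ✓
w5: successors {w2, w3}; <>~(p | ~q) there: w2:T, w3:T. ✓
w6: no successors, so <><>~(p | ~q) fails. ✗
w7: successors {w1, w3, w5, w6}; <>~(p | ~q) there: w1:F, w3:T, w5:F, w6:F. ✓
— 6 worlds.

1 and 6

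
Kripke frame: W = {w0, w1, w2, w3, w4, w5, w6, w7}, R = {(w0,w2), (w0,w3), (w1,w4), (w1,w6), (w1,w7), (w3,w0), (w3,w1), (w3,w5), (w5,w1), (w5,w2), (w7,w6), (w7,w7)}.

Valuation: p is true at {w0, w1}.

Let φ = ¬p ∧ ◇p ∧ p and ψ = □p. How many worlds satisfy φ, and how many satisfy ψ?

For ¬p ∧ ◇p ∧ p:
w0: ¬p is F, ◇p ∧ p is F. ✗
w1: ¬p is F, ◇p ∧ p is F. ✗
w2: ¬p is T, ◇p ∧ p is F. ✗
w3: ¬p is T, ◇p ∧ p is F. ✗
w4: ¬p is T, ◇p ∧ p is F. ✗
w5: ¬p is T, ◇p ∧ p is F. ✗
w6: ¬p is T, ◇p ∧ p is F. ✗
w7: ¬p is T, ◇p ∧ p is F. ✗
— 0 worlds.
For □p:
w0: successors {w2, w3}; p there: w2:F, w3:F. ✗
w1: successors {w4, w6, w7}; p there: w4:F, w6:F, w7:F. ✗
w2: no successors, so □p holds vacuously. ✓
w3: successors {w0, w1, w5}; p there: w0:T, w1:T, w5:F. ✗
w4: no successors, so □p holds vacuously. ✓
w5: successors {w1, w2}; p there: w1:T, w2:F. ✗
w6: no successors, so □p holds vacuously. ✓
w7: successors {w6, w7}; p there: w6:F, w7:F. ✗
— 3 worlds.

0 and 3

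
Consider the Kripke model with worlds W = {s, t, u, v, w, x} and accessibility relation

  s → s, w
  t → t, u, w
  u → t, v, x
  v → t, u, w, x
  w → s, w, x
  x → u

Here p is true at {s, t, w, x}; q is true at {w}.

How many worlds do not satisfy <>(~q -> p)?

1

s: successors {s, w}; ~q -> p there: s:T, w:T. ✓
t: successors {t, u, w}; ~q -> p there: t:T, u:F, w:T. ✓
u: successors {t, v, x}; ~q -> p there: t:T, v:F, x:T. ✓
v: successors {t, u, w, x}; ~q -> p there: t:T, u:F, w:T, x:T. ✓
w: successors {s, w, x}; ~q -> p there: s:T, w:T, x:T. ✓
x: successors {u}; ~q -> p there: u:F. ✗
Satisfying worlds: {s, t, u, v, w}.
So <>(~q -> p) fails at the other 1 world.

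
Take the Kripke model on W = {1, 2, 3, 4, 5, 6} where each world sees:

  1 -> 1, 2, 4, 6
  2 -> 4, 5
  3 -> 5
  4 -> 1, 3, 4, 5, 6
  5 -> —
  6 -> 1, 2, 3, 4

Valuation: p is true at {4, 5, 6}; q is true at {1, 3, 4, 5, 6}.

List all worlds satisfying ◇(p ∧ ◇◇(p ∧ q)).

{1, 2, 4, 6}

1: successors {1, 2, 4, 6}; p ∧ ◇◇(p ∧ q) there: 1:F, 2:F, 4:T, 6:T. ✓
2: successors {4, 5}; p ∧ ◇◇(p ∧ q) there: 4:T, 5:F. ✓
3: successors {5}; p ∧ ◇◇(p ∧ q) there: 5:F. ✗
4: successors {1, 3, 4, 5, 6}; p ∧ ◇◇(p ∧ q) there: 1:F, 3:F, 4:T, 5:F, 6:T. ✓
5: no successors, so ◇(p ∧ ◇◇(p ∧ q)) fails. ✗
6: successors {1, 2, 3, 4}; p ∧ ◇◇(p ∧ q) there: 1:F, 2:F, 3:F, 4:T. ✓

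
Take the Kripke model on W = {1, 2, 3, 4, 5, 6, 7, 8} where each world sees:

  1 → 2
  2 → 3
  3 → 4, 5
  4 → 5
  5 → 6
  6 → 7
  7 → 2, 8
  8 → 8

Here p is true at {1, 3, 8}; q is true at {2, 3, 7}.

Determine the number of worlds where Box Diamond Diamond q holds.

1: successors {2}; Diamond Diamond q there: 2:F. ✗
2: successors {3}; Diamond Diamond q there: 3:F. ✗
3: successors {4, 5}; Diamond Diamond q there: 4:F, 5:T. ✗
4: successors {5}; Diamond Diamond q there: 5:T. ✓
5: successors {6}; Diamond Diamond q there: 6:T. ✓
6: successors {7}; Diamond Diamond q there: 7:T. ✓
7: successors {2, 8}; Diamond Diamond q there: 2:F, 8:F. ✗
8: successors {8}; Diamond Diamond q there: 8:F. ✗
Satisfying worlds: {4, 5, 6}.

3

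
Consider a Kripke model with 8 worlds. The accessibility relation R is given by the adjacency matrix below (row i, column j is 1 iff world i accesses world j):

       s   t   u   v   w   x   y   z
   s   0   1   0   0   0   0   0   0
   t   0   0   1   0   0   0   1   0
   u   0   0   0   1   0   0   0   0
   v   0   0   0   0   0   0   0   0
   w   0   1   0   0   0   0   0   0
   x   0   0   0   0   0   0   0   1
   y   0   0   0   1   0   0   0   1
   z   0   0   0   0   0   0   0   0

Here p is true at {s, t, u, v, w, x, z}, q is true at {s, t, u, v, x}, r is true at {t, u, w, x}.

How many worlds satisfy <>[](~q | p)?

6

s: successors {t}; [](~q | p) there: t:T. ✓
t: successors {u, y}; [](~q | p) there: u:T, y:T. ✓
u: successors {v}; [](~q | p) there: v:T. ✓
v: no successors, so <>[](~q | p) fails. ✗
w: successors {t}; [](~q | p) there: t:T. ✓
x: successors {z}; [](~q | p) there: z:T. ✓
y: successors {v, z}; [](~q | p) there: v:T, z:T. ✓
z: no successors, so <>[](~q | p) fails. ✗
Satisfying worlds: {s, t, u, w, x, y}.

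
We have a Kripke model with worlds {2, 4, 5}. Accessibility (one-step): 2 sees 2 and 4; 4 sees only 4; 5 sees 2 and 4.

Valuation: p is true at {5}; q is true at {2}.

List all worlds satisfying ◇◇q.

{2, 5}

2: successors {2, 4}; ◇q there: 2:T, 4:F. ✓
4: successors {4}; ◇q there: 4:F. ✗
5: successors {2, 4}; ◇q there: 2:T, 4:F. ✓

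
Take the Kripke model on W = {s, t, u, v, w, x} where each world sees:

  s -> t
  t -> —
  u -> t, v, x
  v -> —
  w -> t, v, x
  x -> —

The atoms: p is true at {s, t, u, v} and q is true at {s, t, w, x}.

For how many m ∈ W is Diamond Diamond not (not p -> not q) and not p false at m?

s: Diamond Diamond not (not p -> not q) is F, not p is F. ✗
t: Diamond Diamond not (not p -> not q) is F, not p is F. ✗
u: Diamond Diamond not (not p -> not q) is F, not p is F. ✗
v: Diamond Diamond not (not p -> not q) is F, not p is F. ✗
w: Diamond Diamond not (not p -> not q) is F, not p is T. ✗
x: Diamond Diamond not (not p -> not q) is F, not p is T. ✗
Satisfying worlds: ∅.
So Diamond Diamond not (not p -> not q) and not p fails at the other 6 worlds.

6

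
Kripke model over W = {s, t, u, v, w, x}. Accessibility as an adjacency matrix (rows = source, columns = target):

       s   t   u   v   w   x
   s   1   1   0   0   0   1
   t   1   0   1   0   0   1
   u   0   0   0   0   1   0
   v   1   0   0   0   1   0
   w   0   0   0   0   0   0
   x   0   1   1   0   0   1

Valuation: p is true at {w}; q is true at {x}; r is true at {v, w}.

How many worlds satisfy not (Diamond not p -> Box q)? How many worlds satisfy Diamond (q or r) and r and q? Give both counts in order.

4 and 0

For not (Diamond not p -> Box q):
s: Diamond not p -> Box q is F. ✓
t: Diamond not p -> Box q is F. ✓
u: Diamond not p -> Box q is T. ✗
v: Diamond not p -> Box q is F. ✓
w: Diamond not p -> Box q is T. ✗
x: Diamond not p -> Box q is F. ✓
— 4 worlds.
For Diamond (q or r) and r and q:
s: Diamond (q or r) is T, r and q is F. ✗
t: Diamond (q or r) is T, r and q is F. ✗
u: Diamond (q or r) is T, r and q is F. ✗
v: Diamond (q or r) is T, r and q is F. ✗
w: Diamond (q or r) is F, r and q is F. ✗
x: Diamond (q or r) is T, r and q is F. ✗
— 0 worlds.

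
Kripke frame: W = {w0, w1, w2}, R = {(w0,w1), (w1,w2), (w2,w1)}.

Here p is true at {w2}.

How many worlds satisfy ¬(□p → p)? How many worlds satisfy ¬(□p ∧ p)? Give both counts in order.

1 and 3

For ¬(□p → p):
w0: □p → p is T. ✗
w1: □p → p is F. ✓
w2: □p → p is T. ✗
— 1 world.
For ¬(□p ∧ p):
w0: □p ∧ p is F. ✓
w1: □p ∧ p is F. ✓
w2: □p ∧ p is F. ✓
— 3 worlds.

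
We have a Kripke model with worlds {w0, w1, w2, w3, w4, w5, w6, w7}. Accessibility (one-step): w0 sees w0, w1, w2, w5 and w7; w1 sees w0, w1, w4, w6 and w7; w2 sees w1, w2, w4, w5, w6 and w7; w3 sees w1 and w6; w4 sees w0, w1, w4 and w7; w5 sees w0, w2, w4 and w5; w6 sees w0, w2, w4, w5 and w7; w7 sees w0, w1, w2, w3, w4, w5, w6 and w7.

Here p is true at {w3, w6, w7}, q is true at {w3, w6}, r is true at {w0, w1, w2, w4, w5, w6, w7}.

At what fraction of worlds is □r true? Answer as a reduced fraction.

7/8

w0: successors {w0, w1, w2, w5, w7}; r there: w0:T, w1:T, w2:T, w5:T, w7:T. ✓
w1: successors {w0, w1, w4, w6, w7}; r there: w0:T, w1:T, w4:T, w6:T, w7:T. ✓
w2: successors {w1, w2, w4, w5, w6, w7}; r there: w1:T, w2:T, w4:T, w5:T, w6:T, w7:T. ✓
w3: successors {w1, w6}; r there: w1:T, w6:T. ✓
w4: successors {w0, w1, w4, w7}; r there: w0:T, w1:T, w4:T, w7:T. ✓
w5: successors {w0, w2, w4, w5}; r there: w0:T, w2:T, w4:T, w5:T. ✓
w6: successors {w0, w2, w4, w5, w7}; r there: w0:T, w2:T, w4:T, w5:T, w7:T. ✓
w7: successors {w0, w1, w2, w3, w4, w5, w6, w7}; r there: w0:T, w1:T, w2:T, w3:F, w4:T, w5:T, w6:T, w7:T. ✗
That's 7 of 8 worlds, so 7/8.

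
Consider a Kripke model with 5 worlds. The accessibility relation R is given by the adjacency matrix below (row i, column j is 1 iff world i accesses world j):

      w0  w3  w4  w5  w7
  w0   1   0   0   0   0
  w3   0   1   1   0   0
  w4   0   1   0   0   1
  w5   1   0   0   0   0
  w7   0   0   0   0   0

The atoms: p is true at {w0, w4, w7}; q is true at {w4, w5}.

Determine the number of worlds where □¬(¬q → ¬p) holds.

w0: successors {w0}; ¬(¬q → ¬p) there: w0:T. ✓
w3: successors {w3, w4}; ¬(¬q → ¬p) there: w3:F, w4:F. ✗
w4: successors {w3, w7}; ¬(¬q → ¬p) there: w3:F, w7:T. ✗
w5: successors {w0}; ¬(¬q → ¬p) there: w0:T. ✓
w7: no successors, so □¬(¬q → ¬p) holds vacuously. ✓
Satisfying worlds: {w0, w5, w7}.

3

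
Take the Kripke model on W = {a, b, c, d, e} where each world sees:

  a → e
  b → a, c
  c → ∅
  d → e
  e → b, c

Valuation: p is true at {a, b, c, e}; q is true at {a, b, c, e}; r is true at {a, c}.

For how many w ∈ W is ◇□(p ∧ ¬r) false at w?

a: successors {e}; □(p ∧ ¬r) there: e:F. ✗
b: successors {a, c}; □(p ∧ ¬r) there: a:T, c:T. ✓
c: no successors, so ◇□(p ∧ ¬r) fails. ✗
d: successors {e}; □(p ∧ ¬r) there: e:F. ✗
e: successors {b, c}; □(p ∧ ¬r) there: b:F, c:T. ✓
Satisfying worlds: {b, e}.
So ◇□(p ∧ ¬r) fails at the other 3 worlds.

3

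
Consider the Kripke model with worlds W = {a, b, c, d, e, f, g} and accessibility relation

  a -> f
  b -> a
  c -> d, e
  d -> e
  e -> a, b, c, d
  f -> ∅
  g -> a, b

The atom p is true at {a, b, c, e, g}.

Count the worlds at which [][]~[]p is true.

a: successors {f}; []~[]p there: f:T. ✓
b: successors {a}; []~[]p there: a:F. ✗
c: successors {d, e}; []~[]p there: d:T, e:F. ✗
d: successors {e}; []~[]p there: e:F. ✗
e: successors {a, b, c, d}; []~[]p there: a:F, b:T, c:F, d:T. ✗
f: no successors, so [][]~[]p holds vacuously. ✓
g: successors {a, b}; []~[]p there: a:F, b:T. ✗
Satisfying worlds: {a, f}.

2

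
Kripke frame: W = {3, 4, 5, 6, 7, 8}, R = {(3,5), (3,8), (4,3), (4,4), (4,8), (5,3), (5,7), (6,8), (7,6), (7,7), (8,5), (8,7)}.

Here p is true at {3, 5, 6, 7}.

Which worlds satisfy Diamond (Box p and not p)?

3: successors {5, 8}; Box p and not p there: 5:F, 8:T. ✓
4: successors {3, 4, 8}; Box p and not p there: 3:F, 4:F, 8:T. ✓
5: successors {3, 7}; Box p and not p there: 3:F, 7:F. ✗
6: successors {8}; Box p and not p there: 8:T. ✓
7: successors {6, 7}; Box p and not p there: 6:F, 7:F. ✗
8: successors {5, 7}; Box p and not p there: 5:F, 7:F. ✗

{3, 4, 6}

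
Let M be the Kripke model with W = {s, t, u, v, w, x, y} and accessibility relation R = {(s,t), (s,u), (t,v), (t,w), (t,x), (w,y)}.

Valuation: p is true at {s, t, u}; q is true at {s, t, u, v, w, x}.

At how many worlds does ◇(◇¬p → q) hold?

3

s: successors {t, u}; ◇¬p → q there: t:T, u:T. ✓
t: successors {v, w, x}; ◇¬p → q there: v:T, w:T, x:T. ✓
u: no successors, so ◇(◇¬p → q) fails. ✗
v: no successors, so ◇(◇¬p → q) fails. ✗
w: successors {y}; ◇¬p → q there: y:T. ✓
x: no successors, so ◇(◇¬p → q) fails. ✗
y: no successors, so ◇(◇¬p → q) fails. ✗
Satisfying worlds: {s, t, w}.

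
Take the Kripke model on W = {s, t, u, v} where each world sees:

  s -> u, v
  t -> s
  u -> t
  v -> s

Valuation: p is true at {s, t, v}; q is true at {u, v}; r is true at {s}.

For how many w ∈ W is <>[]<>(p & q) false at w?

s: successors {u, v}; []<>(p & q) there: u:F, v:T. ✓
t: successors {s}; []<>(p & q) there: s:F. ✗
u: successors {t}; []<>(p & q) there: t:T. ✓
v: successors {s}; []<>(p & q) there: s:F. ✗
Satisfying worlds: {s, u}.
So <>[]<>(p & q) fails at the other 2 worlds.

2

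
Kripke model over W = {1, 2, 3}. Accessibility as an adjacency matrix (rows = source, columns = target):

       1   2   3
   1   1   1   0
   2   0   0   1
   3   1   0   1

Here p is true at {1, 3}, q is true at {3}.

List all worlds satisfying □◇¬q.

{2, 3}

1: successors {1, 2}; ◇¬q there: 1:T, 2:F. ✗
2: successors {3}; ◇¬q there: 3:T. ✓
3: successors {1, 3}; ◇¬q there: 1:T, 3:T. ✓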